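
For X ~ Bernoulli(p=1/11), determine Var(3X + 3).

For X ~ Bernoulli(p=1/11):
Var(X) = \frac{10}{121}
Var(3X + 3) = (3)² × Var(X) = 9 × \frac{10}{121} = \frac{90}{121}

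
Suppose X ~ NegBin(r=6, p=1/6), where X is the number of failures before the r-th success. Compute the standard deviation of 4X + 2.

For X ~ NegBin(r=6, p=1/6), where X is the number of failures before the r-th success:
Var(X) = 180
SD(X) = √(Var(X)) = √(180) = 6 \sqrt{5}
SD(4X + 2) = |4| × SD(X) = 4 × 6 \sqrt{5} = 24 \sqrt{5}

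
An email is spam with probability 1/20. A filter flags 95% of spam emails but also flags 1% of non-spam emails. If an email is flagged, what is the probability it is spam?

Let D = the rare event, + = positive/flagged.
P(D) = 1/20
P(+|D) = 95/100 = 19/20
P(+|D') = 1/100
P(+) = P(+|D)P(D) + P(+|D')P(D')
     = \frac{19}{20} × \frac{1}{20} + \frac{1}{100} × \frac{19}{20}
     = \frac{57}{1000}
P(D|+) = P(+|D)P(D)/P(+) = \frac{5}{6}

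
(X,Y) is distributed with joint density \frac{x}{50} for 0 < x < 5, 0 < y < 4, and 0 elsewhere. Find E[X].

f_X(x) = ∫_0^4 \frac{x}{50} dy = \frac{2 x}{25}
E[X] = ∫_0^5 x × (\frac{2 x}{25}) dx = \frac{10}{3}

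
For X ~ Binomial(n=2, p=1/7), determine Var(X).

For X ~ Binomial(n=2, p=1/7):
Var(X) = \frac{12}{49}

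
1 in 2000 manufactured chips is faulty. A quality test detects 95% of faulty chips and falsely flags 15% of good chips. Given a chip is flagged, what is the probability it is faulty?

Let D = the rare event, + = positive/flagged.
P(D) = 1/2000
P(+|D) = 95/100 = 19/20
P(+|D') = 15/100 = 3/20
P(+) = P(+|D)P(D) + P(+|D')P(D')
     = \frac{19}{20} × \frac{1}{2000} + \frac{3}{20} × \frac{1999}{2000}
     = \frac{94}{625}
P(D|+) = P(+|D)P(D)/P(+) = \frac{19}{6016}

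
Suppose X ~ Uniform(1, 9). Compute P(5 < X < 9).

P(5 < X < 9) = ∫_{5}^{9} f(x) dx
where f(x) = \frac{1}{8}
= \frac{1}{2}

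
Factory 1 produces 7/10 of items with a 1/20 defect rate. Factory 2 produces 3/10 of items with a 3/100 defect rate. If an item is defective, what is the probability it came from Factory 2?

Using Bayes' theorem:
P(F1) = 7/10, P(D|F1) = 1/20
P(F2) = 3/10, P(D|F2) = 3/100
P(D) = P(D|F1)P(F1) + P(D|F2)P(F2)
     = \frac{11}{250}
P(F2|D) = P(D|F2)P(F2) / P(D)
= \frac{9}{44}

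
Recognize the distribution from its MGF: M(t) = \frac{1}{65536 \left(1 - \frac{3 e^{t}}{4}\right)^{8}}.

The MGF M(t) = \frac{1}{65536 \left(1 - \frac{3 e^{t}}{4}\right)^{8}} is the standard form for the NegativeBinomial distribution.
Comparing with the known MGF formula identifies: NegBin(r=8, p=1/4), X = failures before r-th success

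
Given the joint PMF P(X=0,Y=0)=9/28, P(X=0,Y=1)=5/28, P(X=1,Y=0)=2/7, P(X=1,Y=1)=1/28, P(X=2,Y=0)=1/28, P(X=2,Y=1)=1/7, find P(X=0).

P(X=0) = P(X=0,Y=0) + P(X=0,Y=1)
= 9/28 + 5/28
= 1/2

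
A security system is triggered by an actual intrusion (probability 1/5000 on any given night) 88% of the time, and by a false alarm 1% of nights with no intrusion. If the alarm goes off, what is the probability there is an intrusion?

Let D = the rare event, + = positive/flagged.
P(D) = 1/5000
P(+|D) = 88/100 = 22/25
P(+|D') = 1/100
P(+) = P(+|D)P(D) + P(+|D')P(D')
     = \frac{22}{25} × \frac{1}{5000} + \frac{1}{100} × \frac{4999}{5000}
     = \frac{5087}{500000}
P(D|+) = P(+|D)P(D)/P(+) = \frac{88}{5087}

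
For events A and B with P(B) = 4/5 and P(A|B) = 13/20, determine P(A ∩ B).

By definition, P(A|B) = P(A ∩ B) / P(B)
So P(A ∩ B) = P(A|B) × P(B)
= 13/20 × 4/5
= 13/25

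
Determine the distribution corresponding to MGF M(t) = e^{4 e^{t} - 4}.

The MGF M(t) = e^{4 e^{t} - 4} is the standard form for the Poisson distribution.
Comparing with the known MGF formula identifies: Poisson(λ=4)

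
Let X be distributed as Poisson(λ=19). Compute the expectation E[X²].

Using the identity E[X²] = Var(X) + (E[X])²:
E[X] = 19
Var(X) = 19
E[X²] = 19 + (19)²
= 380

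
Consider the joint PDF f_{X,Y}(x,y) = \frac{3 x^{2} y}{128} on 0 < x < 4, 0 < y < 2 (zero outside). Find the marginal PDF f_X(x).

f_X(x) = ∫_0^2 f(x,y) dy
= ∫_0^2 \frac{3 x^{2} y}{128} dy
= \frac{3 x^{2}}{64} for 0 < x < 4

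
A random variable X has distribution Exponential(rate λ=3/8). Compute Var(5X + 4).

For X ~ Exponential(rate λ=3/8):
Var(X) = \frac{64}{9}
Var(5X + 4) = (5)² × Var(X) = 25 × \frac{64}{9} = \frac{1600}{9}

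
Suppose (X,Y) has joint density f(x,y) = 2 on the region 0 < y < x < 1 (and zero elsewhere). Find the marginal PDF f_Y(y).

f_Y(y) = ∫_y^1 2 dx = 2 - 2 y
for 0 < y < 1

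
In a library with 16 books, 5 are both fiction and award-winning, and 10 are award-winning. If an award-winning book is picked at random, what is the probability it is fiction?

P(A ∩ B) = 5/16
P(B) = 10/16 = 5/8
P(A|B) = P(A ∩ B) / P(B) = (5/16) / (5/8) = 1/2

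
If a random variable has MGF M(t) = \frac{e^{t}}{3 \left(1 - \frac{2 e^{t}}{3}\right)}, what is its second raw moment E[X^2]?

To find E[X^2], compute M^(2)(0):
M^(1)(t) = \frac{e^{t}}{3 \left(1 - \frac{2 e^{t}}{3}\right)} + \frac{2 e^{2 t}}{9 \left(1 - \frac{2 e^{t}}{3}\right)^{2}}
M^(2)(t) = \frac{e^{t}}{3 \left(1 - \frac{2 e^{t}}{3}\right)} + \frac{2 e^{2 t}}{3 \left(1 - \frac{2 e^{t}}{3}\right)^{2}} + \frac{8 e^{3 t}}{27 \left(1 - \frac{2 e^{t}}{3}\right)^{3}}
M^(2)(0) = 15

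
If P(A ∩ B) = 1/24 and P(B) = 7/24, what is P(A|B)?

P(A|B) = P(A ∩ B) / P(B)
= (1/24) / (7/24)
= 1/7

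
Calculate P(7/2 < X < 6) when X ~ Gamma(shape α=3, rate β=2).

P(7/2 < X < 6) = ∫_{7/2}^{6} f(x) dx
where f(x) = 4 x^{2} e^{- 2 x}
= \frac{5 \left(-34 + 13 e^{5}\right)}{2 e^{12}}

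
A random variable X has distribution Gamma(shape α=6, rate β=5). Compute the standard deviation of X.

For X ~ Gamma(shape α=6, rate β=5):
Var(X) = \frac{6}{25}
SD(X) = √(Var(X)) = √(\frac{6}{25}) = \frac{\sqrt{6}}{5}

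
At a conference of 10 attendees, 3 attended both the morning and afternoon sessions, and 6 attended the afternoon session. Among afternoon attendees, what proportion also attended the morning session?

P(A ∩ B) = 3/10
P(B) = 6/10 = 3/5
P(A|B) = P(A ∩ B) / P(B) = (3/10) / (3/5) = 1/2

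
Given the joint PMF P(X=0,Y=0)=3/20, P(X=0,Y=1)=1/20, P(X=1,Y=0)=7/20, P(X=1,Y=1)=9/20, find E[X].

First find marginal of X:
P(X=0) = 1/5
P(X=1) = 4/5
E[X] = 0 × 1/5 + 1 × 4/5 = 4/5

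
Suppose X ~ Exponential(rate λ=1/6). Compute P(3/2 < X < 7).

P(3/2 < X < 7) = ∫_{3/2}^{7} f(x) dx
where f(x) = \frac{e^{- \frac{x}{6}}}{6}
= - \frac{1}{e^{\frac{7}{6}}} + e^{- \frac{1}{4}}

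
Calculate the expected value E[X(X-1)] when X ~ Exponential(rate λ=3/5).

E[X(X-1)] = E[X² - X] = E[X²] - E[X]
E[X] = \frac{5}{3}
E[X²] = Var(X) + (E[X])² = \frac{25}{9} + (\frac{5}{3})² = \frac{50}{9}
E[X(X-1)] = \frac{50}{9} - \frac{5}{3} = \frac{35}{9}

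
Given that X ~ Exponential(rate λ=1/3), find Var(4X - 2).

For X ~ Exponential(rate λ=1/3):
Var(X) = 9
Var(4X - 2) = (4)² × Var(X) = 16 × 9 = 144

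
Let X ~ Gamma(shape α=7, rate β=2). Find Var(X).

For X ~ Gamma(shape α=7, rate β=2):
Var(X) = \frac{7}{4}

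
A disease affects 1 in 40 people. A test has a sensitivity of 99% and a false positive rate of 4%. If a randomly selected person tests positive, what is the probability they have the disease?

Let D = the rare event, + = positive/flagged.
P(D) = 1/40
P(+|D) = 99/100
P(+|D') = 4/100 = 1/25
P(+) = P(+|D)P(D) + P(+|D')P(D')
     = \frac{99}{100} × \frac{1}{40} + \frac{1}{25} × \frac{39}{40}
     = \frac{51}{800}
P(D|+) = P(+|D)P(D)/P(+) = \frac{33}{85}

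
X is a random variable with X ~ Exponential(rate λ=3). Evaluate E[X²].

Using the identity E[X²] = Var(X) + (E[X])²:
E[X] = \frac{1}{3}
Var(X) = \frac{1}{9}
E[X²] = \frac{1}{9} + (\frac{1}{3})²
= \frac{2}{9}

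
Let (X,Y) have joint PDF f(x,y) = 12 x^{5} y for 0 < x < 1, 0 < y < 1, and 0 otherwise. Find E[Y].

E[Y] = ∫_0^1 ∫_0^1 y × f(x,y) dx dy
= \frac{2}{3}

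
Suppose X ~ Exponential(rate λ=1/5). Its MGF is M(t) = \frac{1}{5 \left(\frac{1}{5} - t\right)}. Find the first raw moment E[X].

To find E[X], compute M^(1)(0):
M^(1)(t) = \frac{1}{5 \left(\frac{1}{5} - t\right)^{2}}
M^(1)(0) = 5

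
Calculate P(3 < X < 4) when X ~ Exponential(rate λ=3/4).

P(3 < X < 4) = ∫_{3}^{4} f(x) dx
where f(x) = \frac{3 e^{- \frac{3 x}{4}}}{4}
= - \frac{1}{e^{3}} + e^{- \frac{9}{4}}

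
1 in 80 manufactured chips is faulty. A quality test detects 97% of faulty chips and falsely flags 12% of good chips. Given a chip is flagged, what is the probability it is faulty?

Let D = the rare event, + = positive/flagged.
P(D) = 1/80
P(+|D) = 97/100
P(+|D') = 12/100 = 3/25
P(+) = P(+|D)P(D) + P(+|D')P(D')
     = \frac{97}{100} × \frac{1}{80} + \frac{3}{25} × \frac{79}{80}
     = \frac{209}{1600}
P(D|+) = P(+|D)P(D)/P(+) = \frac{97}{1045}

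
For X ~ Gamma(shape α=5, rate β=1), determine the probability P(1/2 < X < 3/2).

P(1/2 < X < 3/2) = ∫_{1/2}^{3/2} f(x) dx
where f(x) = \frac{x^{4} e^{- x}}{24}
= \frac{-563 + 211 e}{128 e^{\frac{3}{2}}}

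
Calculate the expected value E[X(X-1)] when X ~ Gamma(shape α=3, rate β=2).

E[X(X-1)] = E[X² - X] = E[X²] - E[X]
E[X] = \frac{3}{2}
E[X²] = Var(X) + (E[X])² = \frac{3}{4} + (\frac{3}{2})² = 3
E[X(X-1)] = 3 - \frac{3}{2} = \frac{3}{2}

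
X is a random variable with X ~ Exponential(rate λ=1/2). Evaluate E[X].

For X ~ Exponential(rate λ=1/2), the expected value is:
E[X] = 2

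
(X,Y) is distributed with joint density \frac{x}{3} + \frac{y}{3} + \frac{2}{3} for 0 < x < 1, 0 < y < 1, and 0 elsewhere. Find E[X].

E[X] = ∫_0^1 ∫_0^1 x × f(x,y) dy dx
= ∫_0^1 ∫_0^1 x × (\frac{x}{3} + \frac{y}{3} + \frac{2}{3}) dy dx
= \frac{19}{36}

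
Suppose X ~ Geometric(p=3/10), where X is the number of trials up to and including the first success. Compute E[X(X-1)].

E[X(X-1)] = E[X² - X] = E[X²] - E[X]
E[X] = \frac{10}{3}
E[X²] = Var(X) + (E[X])² = \frac{70}{9} + (\frac{10}{3})² = \frac{170}{9}
E[X(X-1)] = \frac{170}{9} - \frac{10}{3} = \frac{140}{9}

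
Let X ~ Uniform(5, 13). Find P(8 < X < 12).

P(8 < X < 12) = ∫_{8}^{12} f(x) dx
where f(x) = \frac{1}{8}
= \frac{1}{2}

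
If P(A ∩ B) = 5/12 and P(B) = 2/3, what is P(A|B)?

P(A|B) = P(A ∩ B) / P(B)
= (5/12) / (2/3)
= 5/8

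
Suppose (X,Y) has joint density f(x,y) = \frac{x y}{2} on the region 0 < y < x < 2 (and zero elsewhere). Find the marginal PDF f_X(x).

f_X(x) = ∫_0^x \frac{x y}{2} dy = \frac{x^{3}}{4}
for 0 < x < 2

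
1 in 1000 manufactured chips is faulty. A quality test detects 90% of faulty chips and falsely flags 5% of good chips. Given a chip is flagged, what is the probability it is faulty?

Let D = the rare event, + = positive/flagged.
P(D) = 1/1000
P(+|D) = 90/100 = 9/10
P(+|D') = 5/100 = 1/20
P(+) = P(+|D)P(D) + P(+|D')P(D')
     = \frac{9}{10} × \frac{1}{1000} + \frac{1}{20} × \frac{999}{1000}
     = \frac{1017}{20000}
P(D|+) = P(+|D)P(D)/P(+) = \frac{2}{113}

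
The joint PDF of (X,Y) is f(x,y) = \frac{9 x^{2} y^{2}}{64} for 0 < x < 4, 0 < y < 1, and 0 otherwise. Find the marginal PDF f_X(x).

f_X(x) = ∫_0^1 f(x,y) dy
= ∫_0^1 \frac{9 x^{2} y^{2}}{64} dy
= \frac{3 x^{2}}{64} for 0 < x < 4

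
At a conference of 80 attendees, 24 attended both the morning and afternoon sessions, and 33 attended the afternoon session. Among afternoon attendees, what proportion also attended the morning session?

P(A ∩ B) = 24/80 = 3/10
P(B) = 33/80
P(A|B) = P(A ∩ B) / P(B) = (3/10) / (33/80) = 8/11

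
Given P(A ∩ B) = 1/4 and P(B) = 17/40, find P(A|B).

P(A|B) = P(A ∩ B) / P(B)
= (1/4) / (17/40)
= 10/17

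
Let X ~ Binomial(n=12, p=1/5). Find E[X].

For X ~ Binomial(n=12, p=1/5), the expected value is:
E[X] = \frac{12}{5}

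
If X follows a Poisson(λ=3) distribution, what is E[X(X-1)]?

E[X(X-1)] = E[X² - X] = E[X²] - E[X]
E[X] = 3
E[X²] = Var(X) + (E[X])² = 3 + (3)² = 12
E[X(X-1)] = 12 - 3 = 9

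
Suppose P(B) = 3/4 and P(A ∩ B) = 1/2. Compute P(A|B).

P(A|B) = P(A ∩ B) / P(B)
= (1/2) / (3/4)
= 2/3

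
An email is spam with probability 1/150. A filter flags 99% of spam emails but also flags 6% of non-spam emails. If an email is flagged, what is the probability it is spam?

Let D = the rare event, + = positive/flagged.
P(D) = 1/150
P(+|D) = 99/100
P(+|D') = 6/100 = 3/50
P(+) = P(+|D)P(D) + P(+|D')P(D')
     = \frac{99}{100} × \frac{1}{150} + \frac{3}{50} × \frac{149}{150}
     = \frac{331}{5000}
P(D|+) = P(+|D)P(D)/P(+) = \frac{33}{331}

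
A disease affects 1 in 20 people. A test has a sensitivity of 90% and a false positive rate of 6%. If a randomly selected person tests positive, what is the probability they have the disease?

Let D = the rare event, + = positive/flagged.
P(D) = 1/20
P(+|D) = 90/100 = 9/10
P(+|D') = 6/100 = 3/50
P(+) = P(+|D)P(D) + P(+|D')P(D')
     = \frac{9}{10} × \frac{1}{20} + \frac{3}{50} × \frac{19}{20}
     = \frac{51}{500}
P(D|+) = P(+|D)P(D)/P(+) = \frac{15}{34}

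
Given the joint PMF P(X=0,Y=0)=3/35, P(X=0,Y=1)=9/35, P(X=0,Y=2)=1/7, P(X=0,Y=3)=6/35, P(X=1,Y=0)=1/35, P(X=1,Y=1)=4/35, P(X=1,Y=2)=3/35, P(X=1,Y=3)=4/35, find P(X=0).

P(X=0) = P(X=0,Y=0) + P(X=0,Y=1) + P(X=0,Y=2) + P(X=0,Y=3)
= 3/35 + 9/35 + 1/7 + 6/35
= 23/35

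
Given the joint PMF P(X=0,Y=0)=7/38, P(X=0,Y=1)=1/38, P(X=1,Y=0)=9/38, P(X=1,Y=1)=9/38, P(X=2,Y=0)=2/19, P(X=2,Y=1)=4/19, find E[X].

First find marginal of X:
P(X=0) = 4/19
P(X=1) = 9/19
P(X=2) = 6/19
E[X] = 0 × 4/19 + 1 × 9/19 + 2 × 6/19 = 21/19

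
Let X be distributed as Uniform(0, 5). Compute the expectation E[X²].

Using the identity E[X²] = Var(X) + (E[X])²:
E[X] = \frac{5}{2}
Var(X) = \frac{25}{12}
E[X²] = \frac{25}{12} + (\frac{5}{2})²
= \frac{25}{3}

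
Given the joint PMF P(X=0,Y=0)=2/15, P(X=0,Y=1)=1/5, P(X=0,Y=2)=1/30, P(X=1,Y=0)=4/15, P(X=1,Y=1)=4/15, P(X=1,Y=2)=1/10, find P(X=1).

P(X=1) = P(X=1,Y=0) + P(X=1,Y=1) + P(X=1,Y=2)
= 4/15 + 4/15 + 1/10
= 19/30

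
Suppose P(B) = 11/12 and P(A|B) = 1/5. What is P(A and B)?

By definition, P(A|B) = P(A ∩ B) / P(B)
So P(A ∩ B) = P(A|B) × P(B)
= 1/5 × 11/12
= 11/60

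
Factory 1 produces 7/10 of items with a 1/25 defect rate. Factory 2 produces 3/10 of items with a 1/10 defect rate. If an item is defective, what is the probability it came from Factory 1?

Using Bayes' theorem:
P(F1) = 7/10, P(D|F1) = 1/25
P(F2) = 3/10, P(D|F2) = 1/10
P(D) = P(D|F1)P(F1) + P(D|F2)P(F2)
     = \frac{29}{500}
P(F1|D) = P(D|F1)P(F1) / P(D)
= \frac{14}{29}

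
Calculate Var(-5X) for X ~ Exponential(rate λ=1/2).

For X ~ Exponential(rate λ=1/2):
Var(X) = 4
Var(-5X) = (-5)² × Var(X) = 25 × 4 = 100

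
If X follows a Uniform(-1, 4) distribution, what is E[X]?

For X ~ Uniform(-1, 4), the expected value is:
E[X] = \frac{3}{2}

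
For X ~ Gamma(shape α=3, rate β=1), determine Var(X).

For X ~ Gamma(shape α=3, rate β=1):
Var(X) = 3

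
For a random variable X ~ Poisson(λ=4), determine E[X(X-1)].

E[X(X-1)] = E[X² - X] = E[X²] - E[X]
E[X] = 4
E[X²] = Var(X) + (E[X])² = 4 + (4)² = 20
E[X(X-1)] = 20 - 4 = 16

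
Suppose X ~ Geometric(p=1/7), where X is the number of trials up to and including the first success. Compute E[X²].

Using the identity E[X²] = Var(X) + (E[X])²:
E[X] = 7
Var(X) = 42
E[X²] = 42 + (7)²
= 91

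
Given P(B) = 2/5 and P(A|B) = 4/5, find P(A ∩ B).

By definition, P(A|B) = P(A ∩ B) / P(B)
So P(A ∩ B) = P(A|B) × P(B)
= 4/5 × 2/5
= 8/25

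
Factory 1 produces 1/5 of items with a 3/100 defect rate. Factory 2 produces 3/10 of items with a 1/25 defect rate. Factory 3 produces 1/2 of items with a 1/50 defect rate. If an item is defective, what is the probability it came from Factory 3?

Using Bayes' theorem:
P(F1) = 1/5, P(D|F1) = 3/100
P(F2) = 3/10, P(D|F2) = 1/25
P(F3) = 1/2, P(D|F3) = 1/50
P(D) = P(D|F1)P(F1) + P(D|F2)P(F2) + P(D|F3)P(F3)
     = \frac{7}{250}
P(F3|D) = P(D|F3)P(F3) / P(D)
= \frac{5}{14}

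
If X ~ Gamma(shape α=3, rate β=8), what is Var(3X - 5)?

For X ~ Gamma(shape α=3, rate β=8):
Var(X) = \frac{3}{64}
Var(3X - 5) = (3)² × Var(X) = 9 × \frac{3}{64} = \frac{27}{64}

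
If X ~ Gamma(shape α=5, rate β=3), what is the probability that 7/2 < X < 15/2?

P(7/2 < X < 15/2) = ∫_{7/2}^{15/2} f(x) dx
where f(x) = \frac{81 x^{4} e^{- 3 x}}{8}
= \frac{71 \left(-23173 + 1381 e^{12}\right)}{128 e^{\frac{45}{2}}}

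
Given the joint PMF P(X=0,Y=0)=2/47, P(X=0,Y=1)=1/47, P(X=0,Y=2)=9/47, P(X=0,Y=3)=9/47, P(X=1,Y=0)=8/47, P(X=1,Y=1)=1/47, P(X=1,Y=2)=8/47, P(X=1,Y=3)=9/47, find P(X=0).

P(X=0) = P(X=0,Y=0) + P(X=0,Y=1) + P(X=0,Y=2) + P(X=0,Y=3)
= 2/47 + 1/47 + 9/47 + 9/47
= 21/47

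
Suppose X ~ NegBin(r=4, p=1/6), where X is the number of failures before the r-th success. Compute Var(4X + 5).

For X ~ NegBin(r=4, p=1/6), where X is the number of failures before the r-th success:
Var(X) = 120
Var(4X + 5) = (4)² × Var(X) = 16 × 120 = 1920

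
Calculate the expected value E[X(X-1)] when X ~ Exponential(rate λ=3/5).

E[X(X-1)] = E[X² - X] = E[X²] - E[X]
E[X] = \frac{5}{3}
E[X²] = Var(X) + (E[X])² = \frac{25}{9} + (\frac{5}{3})² = \frac{50}{9}
E[X(X-1)] = \frac{50}{9} - \frac{5}{3} = \frac{35}{9}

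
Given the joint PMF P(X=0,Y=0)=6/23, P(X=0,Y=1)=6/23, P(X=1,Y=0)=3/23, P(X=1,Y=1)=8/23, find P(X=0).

P(X=0) = P(X=0,Y=0) + P(X=0,Y=1)
= 6/23 + 6/23
= 12/23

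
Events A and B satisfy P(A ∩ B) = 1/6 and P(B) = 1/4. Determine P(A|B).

P(A|B) = P(A ∩ B) / P(B)
= (1/6) / (1/4)
= 2/3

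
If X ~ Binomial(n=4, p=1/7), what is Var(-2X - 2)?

For X ~ Binomial(n=4, p=1/7):
Var(X) = \frac{24}{49}
Var(-2X - 2) = (-2)² × Var(X) = 4 × \frac{24}{49} = \frac{96}{49}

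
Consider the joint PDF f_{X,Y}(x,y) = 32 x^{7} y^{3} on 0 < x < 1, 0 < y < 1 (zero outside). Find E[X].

E[X] = ∫_0^1 ∫_0^1 x × f(x,y) dy dx
= ∫_0^1 ∫_0^1 x × (32 x^{7} y^{3}) dy dx
= \frac{8}{9}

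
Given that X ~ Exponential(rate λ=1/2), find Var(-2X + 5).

For X ~ Exponential(rate λ=1/2):
Var(X) = 4
Var(-2X + 5) = (-2)² × Var(X) = 4 × 4 = 16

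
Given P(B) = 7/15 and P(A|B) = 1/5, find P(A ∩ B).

By definition, P(A|B) = P(A ∩ B) / P(B)
So P(A ∩ B) = P(A|B) × P(B)
= 1/5 × 7/15
= 7/75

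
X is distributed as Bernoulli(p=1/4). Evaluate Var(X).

For X ~ Bernoulli(p=1/4):
Var(X) = \frac{3}{16}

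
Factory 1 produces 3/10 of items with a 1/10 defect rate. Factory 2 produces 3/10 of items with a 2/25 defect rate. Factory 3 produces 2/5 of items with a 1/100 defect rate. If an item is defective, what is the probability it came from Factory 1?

Using Bayes' theorem:
P(F1) = 3/10, P(D|F1) = 1/10
P(F2) = 3/10, P(D|F2) = 2/25
P(F3) = 2/5, P(D|F3) = 1/100
P(D) = P(D|F1)P(F1) + P(D|F2)P(F2) + P(D|F3)P(F3)
     = \frac{29}{500}
P(F1|D) = P(D|F1)P(F1) / P(D)
= \frac{15}{29}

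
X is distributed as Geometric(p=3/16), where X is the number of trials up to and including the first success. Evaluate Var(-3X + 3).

For X ~ Geometric(p=3/16), where X is the number of trials up to and including the first success:
Var(X) = \frac{208}{9}
Var(-3X + 3) = (-3)² × Var(X) = 9 × \frac{208}{9} = 208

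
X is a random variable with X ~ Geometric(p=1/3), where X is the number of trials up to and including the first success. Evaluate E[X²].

Using the identity E[X²] = Var(X) + (E[X])²:
E[X] = 3
Var(X) = 6
E[X²] = 6 + (3)²
= 15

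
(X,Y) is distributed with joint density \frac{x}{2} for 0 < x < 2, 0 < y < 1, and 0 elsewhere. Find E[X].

f_X(x) = ∫_0^1 \frac{x}{2} dy = \frac{x}{2}
E[X] = ∫_0^2 x × (\frac{x}{2}) dx = \frac{4}{3}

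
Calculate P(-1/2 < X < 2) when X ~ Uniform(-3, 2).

P(-1/2 < X < 2) = ∫_{-1/2}^{2} f(x) dx
where f(x) = \frac{1}{5}
= \frac{1}{2}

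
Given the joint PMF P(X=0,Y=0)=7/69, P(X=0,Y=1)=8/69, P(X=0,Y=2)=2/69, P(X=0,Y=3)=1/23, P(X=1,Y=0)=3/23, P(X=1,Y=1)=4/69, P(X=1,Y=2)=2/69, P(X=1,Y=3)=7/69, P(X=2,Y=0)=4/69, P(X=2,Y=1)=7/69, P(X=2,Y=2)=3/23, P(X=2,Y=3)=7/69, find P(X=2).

P(X=2) = P(X=2,Y=0) + P(X=2,Y=1) + P(X=2,Y=2) + P(X=2,Y=3)
= 4/69 + 7/69 + 3/23 + 7/69
= 9/23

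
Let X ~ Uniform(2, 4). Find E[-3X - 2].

For X ~ Uniform(2, 4):
E[X] = 3
E[-3X - 2] = -3 × E[X] - 2 = -11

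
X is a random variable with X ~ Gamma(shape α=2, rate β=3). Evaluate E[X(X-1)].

E[X(X-1)] = E[X² - X] = E[X²] - E[X]
E[X] = \frac{2}{3}
E[X²] = Var(X) + (E[X])² = \frac{2}{9} + (\frac{2}{3})² = \frac{2}{3}
E[X(X-1)] = \frac{2}{3} - \frac{2}{3} = 0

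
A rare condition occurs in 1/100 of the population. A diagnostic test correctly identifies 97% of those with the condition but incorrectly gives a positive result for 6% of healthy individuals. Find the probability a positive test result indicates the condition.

Let D = the rare event, + = positive/flagged.
P(D) = 1/100
P(+|D) = 97/100
P(+|D') = 6/100 = 3/50
P(+) = P(+|D)P(D) + P(+|D')P(D')
     = \frac{97}{100} × \frac{1}{100} + \frac{3}{50} × \frac{99}{100}
     = \frac{691}{10000}
P(D|+) = P(+|D)P(D)/P(+) = \frac{97}{691}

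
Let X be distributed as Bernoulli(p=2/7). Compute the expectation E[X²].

Using the identity E[X²] = Var(X) + (E[X])²:
E[X] = \frac{2}{7}
Var(X) = \frac{10}{49}
E[X²] = \frac{10}{49} + (\frac{2}{7})²
= \frac{2}{7}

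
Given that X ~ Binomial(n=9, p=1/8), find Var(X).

For X ~ Binomial(n=9, p=1/8):
Var(X) = \frac{63}{64}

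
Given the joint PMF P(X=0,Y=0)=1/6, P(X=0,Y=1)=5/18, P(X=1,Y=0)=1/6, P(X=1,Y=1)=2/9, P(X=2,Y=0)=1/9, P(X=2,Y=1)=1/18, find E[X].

First find marginal of X:
P(X=0) = 4/9
P(X=1) = 7/18
P(X=2) = 1/6
E[X] = 0 × 4/9 + 1 × 7/18 + 2 × 1/6 = 13/18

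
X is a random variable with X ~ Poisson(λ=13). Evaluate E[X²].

Using the identity E[X²] = Var(X) + (E[X])²:
E[X] = 13
Var(X) = 13
E[X²] = 13 + (13)²
= 182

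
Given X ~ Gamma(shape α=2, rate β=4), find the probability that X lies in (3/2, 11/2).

P(3/2 < X < 11/2) = ∫_{3/2}^{11/2} f(x) dx
where f(x) = 16 x e^{- 4 x}
= \frac{-23 + 7 e^{16}}{e^{22}}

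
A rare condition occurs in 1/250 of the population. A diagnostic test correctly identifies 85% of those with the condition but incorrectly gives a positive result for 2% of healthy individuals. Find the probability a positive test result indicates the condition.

Let D = the rare event, + = positive/flagged.
P(D) = 1/250
P(+|D) = 85/100 = 17/20
P(+|D') = 2/100 = 1/50
P(+) = P(+|D)P(D) + P(+|D')P(D')
     = \frac{17}{20} × \frac{1}{250} + \frac{1}{50} × \frac{249}{250}
     = \frac{583}{25000}
P(D|+) = P(+|D)P(D)/P(+) = \frac{85}{583}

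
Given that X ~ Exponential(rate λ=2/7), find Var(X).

For X ~ Exponential(rate λ=2/7):
Var(X) = \frac{49}{4}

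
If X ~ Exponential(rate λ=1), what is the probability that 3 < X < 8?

P(3 < X < 8) = ∫_{3}^{8} f(x) dx
where f(x) = e^{- x}
= - \frac{1 - e^{5}}{e^{8}}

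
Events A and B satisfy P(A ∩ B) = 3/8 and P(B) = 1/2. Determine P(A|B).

P(A|B) = P(A ∩ B) / P(B)
= (3/8) / (1/2)
= 3/4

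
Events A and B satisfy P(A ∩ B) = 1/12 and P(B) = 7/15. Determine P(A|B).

P(A|B) = P(A ∩ B) / P(B)
= (1/12) / (7/15)
= 5/28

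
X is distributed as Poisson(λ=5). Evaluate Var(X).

For X ~ Poisson(λ=5):
Var(X) = 5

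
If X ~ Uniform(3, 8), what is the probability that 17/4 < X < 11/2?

P(17/4 < X < 11/2) = ∫_{17/4}^{11/2} f(x) dx
where f(x) = \frac{1}{5}
= \frac{1}{4}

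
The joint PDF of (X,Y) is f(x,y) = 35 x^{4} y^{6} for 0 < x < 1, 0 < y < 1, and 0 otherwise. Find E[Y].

E[Y] = ∫_0^1 ∫_0^1 y × f(x,y) dx dy
= \frac{7}{8}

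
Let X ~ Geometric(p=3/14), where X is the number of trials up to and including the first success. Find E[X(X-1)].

E[X(X-1)] = E[X² - X] = E[X²] - E[X]
E[X] = \frac{14}{3}
E[X²] = Var(X) + (E[X])² = \frac{154}{9} + (\frac{14}{3})² = \frac{350}{9}
E[X(X-1)] = \frac{350}{9} - \frac{14}{3} = \frac{308}{9}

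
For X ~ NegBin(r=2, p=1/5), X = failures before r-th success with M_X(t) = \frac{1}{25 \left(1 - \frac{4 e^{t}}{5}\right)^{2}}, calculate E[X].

To find E[X], compute M^(1)(0):
M^(1)(t) = \frac{8 e^{t}}{125 \left(1 - \frac{4 e^{t}}{5}\right)^{3}}
M^(1)(0) = 8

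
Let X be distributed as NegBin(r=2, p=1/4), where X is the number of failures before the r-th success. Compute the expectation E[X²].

Using the identity E[X²] = Var(X) + (E[X])²:
E[X] = 6
Var(X) = 24
E[X²] = 24 + (6)²
= 60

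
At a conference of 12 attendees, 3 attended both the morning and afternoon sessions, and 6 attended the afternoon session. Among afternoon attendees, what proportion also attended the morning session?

P(A ∩ B) = 3/12 = 1/4
P(B) = 6/12 = 1/2
P(A|B) = P(A ∩ B) / P(B) = (1/4) / (1/2) = 1/2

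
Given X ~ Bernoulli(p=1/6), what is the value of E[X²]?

Using the identity E[X²] = Var(X) + (E[X])²:
E[X] = \frac{1}{6}
Var(X) = \frac{5}{36}
E[X²] = \frac{5}{36} + (\frac{1}{6})²
= \frac{1}{6}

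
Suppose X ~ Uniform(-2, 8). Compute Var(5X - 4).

For X ~ Uniform(-2, 8):
Var(X) = \frac{25}{3}
Var(5X - 4) = (5)² × Var(X) = 25 × \frac{25}{3} = \frac{625}{3}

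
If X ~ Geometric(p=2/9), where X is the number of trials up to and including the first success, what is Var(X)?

For X ~ Geometric(p=2/9), where X is the number of trials up to and including the first success:
Var(X) = \frac{63}{4}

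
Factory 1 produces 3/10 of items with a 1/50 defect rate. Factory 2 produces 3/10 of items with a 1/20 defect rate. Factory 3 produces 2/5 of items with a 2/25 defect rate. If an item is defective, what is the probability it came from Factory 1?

Using Bayes' theorem:
P(F1) = 3/10, P(D|F1) = 1/50
P(F2) = 3/10, P(D|F2) = 1/20
P(F3) = 2/5, P(D|F3) = 2/25
P(D) = P(D|F1)P(F1) + P(D|F2)P(F2) + P(D|F3)P(F3)
     = \frac{53}{1000}
P(F1|D) = P(D|F1)P(F1) / P(D)
= \frac{6}{53}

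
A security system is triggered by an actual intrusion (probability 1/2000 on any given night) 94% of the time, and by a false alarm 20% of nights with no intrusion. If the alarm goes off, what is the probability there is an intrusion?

Let D = the rare event, + = positive/flagged.
P(D) = 1/2000
P(+|D) = 94/100 = 47/50
P(+|D') = 20/100 = 1/5
P(+) = P(+|D)P(D) + P(+|D')P(D')
     = \frac{47}{50} × \frac{1}{2000} + \frac{1}{5} × \frac{1999}{2000}
     = \frac{20037}{100000}
P(D|+) = P(+|D)P(D)/P(+) = \frac{47}{20037}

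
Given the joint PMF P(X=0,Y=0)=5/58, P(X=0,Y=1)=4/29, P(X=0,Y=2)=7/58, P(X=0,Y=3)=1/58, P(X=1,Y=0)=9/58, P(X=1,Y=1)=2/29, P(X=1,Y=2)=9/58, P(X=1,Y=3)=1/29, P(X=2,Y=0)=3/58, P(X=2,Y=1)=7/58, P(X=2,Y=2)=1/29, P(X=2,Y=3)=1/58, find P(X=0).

P(X=0) = P(X=0,Y=0) + P(X=0,Y=1) + P(X=0,Y=2) + P(X=0,Y=3)
= 5/58 + 4/29 + 7/58 + 1/58
= 21/58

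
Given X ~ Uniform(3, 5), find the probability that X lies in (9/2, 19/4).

P(9/2 < X < 19/4) = ∫_{9/2}^{19/4} f(x) dx
where f(x) = \frac{1}{2}
= \frac{1}{8}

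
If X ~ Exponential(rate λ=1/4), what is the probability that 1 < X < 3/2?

P(1 < X < 3/2) = ∫_{1}^{3/2} f(x) dx
where f(x) = \frac{e^{- \frac{x}{4}}}{4}
= - \frac{1}{e^{\frac{3}{8}}} + e^{- \frac{1}{4}}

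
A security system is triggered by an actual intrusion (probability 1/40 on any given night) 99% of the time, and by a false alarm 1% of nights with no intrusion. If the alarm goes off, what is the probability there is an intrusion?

Let D = the rare event, + = positive/flagged.
P(D) = 1/40
P(+|D) = 99/100
P(+|D') = 1/100
P(+) = P(+|D)P(D) + P(+|D')P(D')
     = \frac{99}{100} × \frac{1}{40} + \frac{1}{100} × \frac{39}{40}
     = \frac{69}{2000}
P(D|+) = P(+|D)P(D)/P(+) = \frac{33}{46}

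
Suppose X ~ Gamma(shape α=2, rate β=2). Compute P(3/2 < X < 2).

P(3/2 < X < 2) = ∫_{3/2}^{2} f(x) dx
where f(x) = 4 x e^{- 2 x}
= \frac{-5 + 4 e}{e^{4}}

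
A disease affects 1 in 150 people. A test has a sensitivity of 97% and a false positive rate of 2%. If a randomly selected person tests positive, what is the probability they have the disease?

Let D = the rare event, + = positive/flagged.
P(D) = 1/150
P(+|D) = 97/100
P(+|D') = 2/100 = 1/50
P(+) = P(+|D)P(D) + P(+|D')P(D')
     = \frac{97}{100} × \frac{1}{150} + \frac{1}{50} × \frac{149}{150}
     = \frac{79}{3000}
P(D|+) = P(+|D)P(D)/P(+) = \frac{97}{395}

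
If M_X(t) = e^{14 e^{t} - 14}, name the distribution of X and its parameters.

The MGF M(t) = e^{14 e^{t} - 14} is the standard form for the Poisson distribution.
Comparing with the known MGF formula identifies: Poisson(λ=14)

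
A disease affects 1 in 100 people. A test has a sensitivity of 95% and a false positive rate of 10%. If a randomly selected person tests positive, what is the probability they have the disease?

Let D = the rare event, + = positive/flagged.
P(D) = 1/100
P(+|D) = 95/100 = 19/20
P(+|D') = 10/100 = 1/10
P(+) = P(+|D)P(D) + P(+|D')P(D')
     = \frac{19}{20} × \frac{1}{100} + \frac{1}{10} × \frac{99}{100}
     = \frac{217}{2000}
P(D|+) = P(+|D)P(D)/P(+) = \frac{19}{217}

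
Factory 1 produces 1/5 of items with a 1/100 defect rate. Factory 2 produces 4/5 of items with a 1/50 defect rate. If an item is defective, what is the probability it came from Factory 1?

Using Bayes' theorem:
P(F1) = 1/5, P(D|F1) = 1/100
P(F2) = 4/5, P(D|F2) = 1/50
P(D) = P(D|F1)P(F1) + P(D|F2)P(F2)
     = \frac{9}{500}
P(F1|D) = P(D|F1)P(F1) / P(D)
= \frac{1}{9}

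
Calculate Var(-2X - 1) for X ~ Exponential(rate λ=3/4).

For X ~ Exponential(rate λ=3/4):
Var(X) = \frac{16}{9}
Var(-2X - 1) = (-2)² × Var(X) = 4 × \frac{16}{9} = \frac{64}{9}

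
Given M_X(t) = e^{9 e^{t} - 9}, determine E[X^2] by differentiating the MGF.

To find E[X^2], compute M^(2)(0):
M^(1)(t) = 9 e^{t} e^{9 e^{t} - 9}
M^(2)(t) = 81 e^{2 t} e^{9 e^{t} - 9} + 9 e^{t} e^{9 e^{t} - 9}
M^(2)(0) = 90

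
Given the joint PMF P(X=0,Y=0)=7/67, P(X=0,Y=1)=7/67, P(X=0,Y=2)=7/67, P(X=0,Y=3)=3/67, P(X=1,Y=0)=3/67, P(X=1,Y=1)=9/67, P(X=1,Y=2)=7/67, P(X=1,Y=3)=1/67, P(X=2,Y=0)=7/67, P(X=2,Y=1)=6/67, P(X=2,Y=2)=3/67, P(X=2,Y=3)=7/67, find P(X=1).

P(X=1) = P(X=1,Y=0) + P(X=1,Y=1) + P(X=1,Y=2) + P(X=1,Y=3)
= 3/67 + 9/67 + 7/67 + 1/67
= 20/67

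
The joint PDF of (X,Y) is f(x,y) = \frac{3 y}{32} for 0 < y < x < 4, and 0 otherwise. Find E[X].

f_X(x) = ∫_0^x \frac{3 y}{32} dy = \frac{3 x^{2}}{64}
E[X] = ∫_0^4 x × (\frac{3 x^{2}}{64}) dx = 3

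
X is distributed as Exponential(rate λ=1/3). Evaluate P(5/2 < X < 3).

P(5/2 < X < 3) = ∫_{5/2}^{3} f(x) dx
where f(x) = \frac{e^{- \frac{x}{3}}}{3}
= - \frac{1}{e} + e^{- \frac{5}{6}}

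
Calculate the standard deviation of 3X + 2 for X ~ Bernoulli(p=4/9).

For X ~ Bernoulli(p=4/9):
Var(X) = \frac{20}{81}
SD(X) = √(Var(X)) = √(\frac{20}{81}) = \frac{2 \sqrt{5}}{9}
SD(3X + 2) = |3| × SD(X) = 3 × \frac{2 \sqrt{5}}{9} = \frac{2 \sqrt{5}}{3}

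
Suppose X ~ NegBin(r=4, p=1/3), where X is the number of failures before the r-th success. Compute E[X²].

Using the identity E[X²] = Var(X) + (E[X])²:
E[X] = 8
Var(X) = 24
E[X²] = 24 + (8)²
= 88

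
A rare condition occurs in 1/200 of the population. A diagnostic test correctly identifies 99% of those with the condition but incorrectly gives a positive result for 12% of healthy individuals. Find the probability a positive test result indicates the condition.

Let D = the rare event, + = positive/flagged.
P(D) = 1/200
P(+|D) = 99/100
P(+|D') = 12/100 = 3/25
P(+) = P(+|D)P(D) + P(+|D')P(D')
     = \frac{99}{100} × \frac{1}{200} + \frac{3}{25} × \frac{199}{200}
     = \frac{2487}{20000}
P(D|+) = P(+|D)P(D)/P(+) = \frac{33}{829}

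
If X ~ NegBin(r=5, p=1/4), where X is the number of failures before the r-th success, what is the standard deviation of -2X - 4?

For X ~ NegBin(r=5, p=1/4), where X is the number of failures before the r-th success:
Var(X) = 60
SD(X) = √(Var(X)) = √(60) = 2 \sqrt{15}
SD(-2X - 4) = |-2| × SD(X) = 2 × 2 \sqrt{15} = 4 \sqrt{15}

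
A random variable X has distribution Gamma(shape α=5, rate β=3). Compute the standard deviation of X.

For X ~ Gamma(shape α=5, rate β=3):
Var(X) = \frac{5}{9}
SD(X) = √(Var(X)) = √(\frac{5}{9}) = \frac{\sqrt{5}}{3}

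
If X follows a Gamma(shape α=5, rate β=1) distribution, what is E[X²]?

Using the identity E[X²] = Var(X) + (E[X])²:
E[X] = 5
Var(X) = 5
E[X²] = 5 + (5)²
= 30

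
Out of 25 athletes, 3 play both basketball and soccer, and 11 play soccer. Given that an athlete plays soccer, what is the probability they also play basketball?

P(A ∩ B) = 3/25
P(B) = 11/25
P(A|B) = P(A ∩ B) / P(B) = (3/25) / (11/25) = 3/11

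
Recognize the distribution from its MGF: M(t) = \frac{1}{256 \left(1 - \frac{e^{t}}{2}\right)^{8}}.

The MGF M(t) = \frac{1}{256 \left(1 - \frac{e^{t}}{2}\right)^{8}} is the standard form for the NegativeBinomial distribution.
Comparing with the known MGF formula identifies: NegBin(r=8, p=1/2), X = failures before r-th success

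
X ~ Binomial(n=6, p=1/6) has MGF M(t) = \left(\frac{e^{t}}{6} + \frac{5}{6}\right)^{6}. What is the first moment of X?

To find E[X], compute M^(1)(0):
M^(1)(t) = \left(\frac{e^{t}}{6} + \frac{5}{6}\right)^{5} e^{t}
M^(1)(0) = 1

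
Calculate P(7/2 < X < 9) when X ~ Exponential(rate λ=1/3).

P(7/2 < X < 9) = ∫_{7/2}^{9} f(x) dx
where f(x) = \frac{e^{- \frac{x}{3}}}{3}
= - \frac{1}{e^{3}} + e^{- \frac{7}{6}}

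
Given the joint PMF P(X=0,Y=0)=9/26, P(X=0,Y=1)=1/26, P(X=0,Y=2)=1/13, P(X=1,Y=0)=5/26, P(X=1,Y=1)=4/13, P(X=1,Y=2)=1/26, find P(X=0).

P(X=0) = P(X=0,Y=0) + P(X=0,Y=1) + P(X=0,Y=2)
= 9/26 + 1/26 + 1/13
= 6/13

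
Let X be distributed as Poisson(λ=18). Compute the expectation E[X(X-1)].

E[X(X-1)] = E[X² - X] = E[X²] - E[X]
E[X] = 18
E[X²] = Var(X) + (E[X])² = 18 + (18)² = 342
E[X(X-1)] = 342 - 18 = 324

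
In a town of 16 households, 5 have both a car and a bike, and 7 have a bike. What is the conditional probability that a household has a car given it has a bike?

P(A ∩ B) = 5/16
P(B) = 7/16
P(A|B) = P(A ∩ B) / P(B) = (5/16) / (7/16) = 5/7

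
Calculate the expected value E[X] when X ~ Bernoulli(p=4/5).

For X ~ Bernoulli(p=4/5), the expected value is:
E[X] = \frac{4}{5}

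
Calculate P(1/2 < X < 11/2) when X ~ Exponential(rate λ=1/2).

P(1/2 < X < 11/2) = ∫_{1/2}^{11/2} f(x) dx
where f(x) = \frac{e^{- \frac{x}{2}}}{2}
= - \frac{1 - e^{\frac{5}{2}}}{e^{\frac{11}{4}}}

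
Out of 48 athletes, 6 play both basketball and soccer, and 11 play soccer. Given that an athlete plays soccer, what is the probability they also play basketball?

P(A ∩ B) = 6/48 = 1/8
P(B) = 11/48
P(A|B) = P(A ∩ B) / P(B) = (1/8) / (11/48) = 6/11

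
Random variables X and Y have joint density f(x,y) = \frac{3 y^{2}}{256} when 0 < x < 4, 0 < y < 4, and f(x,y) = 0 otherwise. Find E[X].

f_X(x) = ∫_0^4 \frac{3 y^{2}}{256} dy = \frac{1}{4}
E[X] = ∫_0^4 x × (\frac{1}{4}) dx = 2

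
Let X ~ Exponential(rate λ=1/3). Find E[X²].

Using the identity E[X²] = Var(X) + (E[X])²:
E[X] = 3
Var(X) = 9
E[X²] = 9 + (3)²
= 18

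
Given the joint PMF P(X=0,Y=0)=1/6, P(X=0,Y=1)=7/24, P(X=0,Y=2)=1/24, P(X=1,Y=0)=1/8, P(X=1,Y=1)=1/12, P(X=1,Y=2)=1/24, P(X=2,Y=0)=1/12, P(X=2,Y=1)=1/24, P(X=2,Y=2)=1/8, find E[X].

First find marginal of X:
P(X=0) = 1/2
P(X=1) = 1/4
P(X=2) = 1/4
E[X] = 0 × 1/2 + 1 × 1/4 + 2 × 1/4 = 3/4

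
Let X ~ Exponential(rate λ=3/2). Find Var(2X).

For X ~ Exponential(rate λ=3/2):
Var(X) = \frac{4}{9}
Var(2X) = (2)² × Var(X) = 4 × \frac{4}{9} = \frac{16}{9}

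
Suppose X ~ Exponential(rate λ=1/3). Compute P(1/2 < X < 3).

P(1/2 < X < 3) = ∫_{1/2}^{3} f(x) dx
where f(x) = \frac{e^{- \frac{x}{3}}}{3}
= - \frac{1}{e} + e^{- \frac{1}{6}}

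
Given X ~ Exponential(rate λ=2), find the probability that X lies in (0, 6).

P(0 < X < 6) = ∫_{0}^{6} f(x) dx
where f(x) = 2 e^{- 2 x}
= 1 - e^{-12}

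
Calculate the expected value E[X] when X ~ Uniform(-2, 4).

For X ~ Uniform(-2, 4), the expected value is:
E[X] = 1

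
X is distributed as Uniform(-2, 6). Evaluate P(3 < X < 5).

P(3 < X < 5) = ∫_{3}^{5} f(x) dx
where f(x) = \frac{1}{8}
= \frac{1}{4}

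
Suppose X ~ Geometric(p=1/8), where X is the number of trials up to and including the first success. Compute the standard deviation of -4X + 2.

For X ~ Geometric(p=1/8), where X is the number of trials up to and including the first success:
Var(X) = 56
SD(X) = √(Var(X)) = √(56) = 2 \sqrt{14}
SD(-4X + 2) = |-4| × SD(X) = 4 × 2 \sqrt{14} = 8 \sqrt{14}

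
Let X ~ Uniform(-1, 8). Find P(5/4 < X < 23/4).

P(5/4 < X < 23/4) = ∫_{5/4}^{23/4} f(x) dx
where f(x) = \frac{1}{9}
= \frac{1}{2}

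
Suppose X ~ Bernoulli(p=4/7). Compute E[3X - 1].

For X ~ Bernoulli(p=4/7):
E[X] = \frac{4}{7}
E[3X - 1] = 3 × E[X] - 1 = \frac{5}{7}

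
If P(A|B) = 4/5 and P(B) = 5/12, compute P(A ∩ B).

By definition, P(A|B) = P(A ∩ B) / P(B)
So P(A ∩ B) = P(A|B) × P(B)
= 4/5 × 5/12
= 1/3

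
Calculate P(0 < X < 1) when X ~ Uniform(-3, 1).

P(0 < X < 1) = ∫_{0}^{1} f(x) dx
where f(x) = \frac{1}{4}
= \frac{1}{4}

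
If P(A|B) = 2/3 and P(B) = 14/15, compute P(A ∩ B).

By definition, P(A|B) = P(A ∩ B) / P(B)
So P(A ∩ B) = P(A|B) × P(B)
= 2/3 × 14/15
= 28/45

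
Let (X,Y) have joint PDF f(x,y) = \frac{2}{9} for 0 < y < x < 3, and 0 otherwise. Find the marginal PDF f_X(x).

f_X(x) = ∫_0^x \frac{2}{9} dy = \frac{2 x}{9}
for 0 < x < 3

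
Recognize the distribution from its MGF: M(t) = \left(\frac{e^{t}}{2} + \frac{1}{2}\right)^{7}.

The MGF M(t) = \left(\frac{e^{t}}{2} + \frac{1}{2}\right)^{7} is the standard form for the Binomial distribution.
Comparing with the known MGF formula identifies: Binomial(n=7, p=1/2)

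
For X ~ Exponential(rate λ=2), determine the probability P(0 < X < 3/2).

P(0 < X < 3/2) = ∫_{0}^{3/2} f(x) dx
where f(x) = 2 e^{- 2 x}
= 1 - e^{-3}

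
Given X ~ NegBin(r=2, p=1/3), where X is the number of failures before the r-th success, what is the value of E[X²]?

Using the identity E[X²] = Var(X) + (E[X])²:
E[X] = 4
Var(X) = 12
E[X²] = 12 + (4)²
= 28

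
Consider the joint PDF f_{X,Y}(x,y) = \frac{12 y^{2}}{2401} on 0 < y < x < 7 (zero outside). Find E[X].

f_X(x) = ∫_0^x \frac{12 y^{2}}{2401} dy = \frac{4 x^{3}}{2401}
E[X] = ∫_0^7 x × (\frac{4 x^{3}}{2401}) dx = \frac{28}{5}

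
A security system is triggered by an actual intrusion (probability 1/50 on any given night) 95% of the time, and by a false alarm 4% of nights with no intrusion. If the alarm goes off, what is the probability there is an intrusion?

Let D = the rare event, + = positive/flagged.
P(D) = 1/50
P(+|D) = 95/100 = 19/20
P(+|D') = 4/100 = 1/25
P(+) = P(+|D)P(D) + P(+|D')P(D')
     = \frac{19}{20} × \frac{1}{50} + \frac{1}{25} × \frac{49}{50}
     = \frac{291}{5000}
P(D|+) = P(+|D)P(D)/P(+) = \frac{95}{291}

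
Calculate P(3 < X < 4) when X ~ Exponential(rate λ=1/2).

P(3 < X < 4) = ∫_{3}^{4} f(x) dx
where f(x) = \frac{e^{- \frac{x}{2}}}{2}
= - \frac{1}{e^{2}} + e^{- \frac{3}{2}}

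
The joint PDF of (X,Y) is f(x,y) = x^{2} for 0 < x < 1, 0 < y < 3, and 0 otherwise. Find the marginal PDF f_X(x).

f_X(x) = ∫_0^3 f(x,y) dy
= ∫_0^3 x^{2} dy
= 3 x^{2} for 0 < x < 1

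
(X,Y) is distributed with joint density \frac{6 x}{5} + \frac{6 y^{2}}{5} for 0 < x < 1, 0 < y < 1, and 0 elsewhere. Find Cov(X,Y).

E[XY] = ∫∫ xy × f(x,y) dx dy = \frac{7}{20}
E[X] = \frac{3}{5}
E[Y] = \frac{3}{5}
Cov(X,Y) = E[XY] - E[X]E[Y] = - \frac{1}{100}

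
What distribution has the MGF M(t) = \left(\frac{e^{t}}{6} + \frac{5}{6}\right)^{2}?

The MGF M(t) = \left(\frac{e^{t}}{6} + \frac{5}{6}\right)^{2} is the standard form for the Binomial distribution.
Comparing with the known MGF formula identifies: Binomial(n=2, p=1/6)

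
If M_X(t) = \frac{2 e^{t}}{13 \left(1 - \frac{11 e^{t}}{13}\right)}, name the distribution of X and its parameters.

The MGF M(t) = \frac{2 e^{t}}{13 \left(1 - \frac{11 e^{t}}{13}\right)} is the standard form for the Geometric distribution.
Comparing with the known MGF formula identifies: Geometric(p=2/13), X = trial number of first success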